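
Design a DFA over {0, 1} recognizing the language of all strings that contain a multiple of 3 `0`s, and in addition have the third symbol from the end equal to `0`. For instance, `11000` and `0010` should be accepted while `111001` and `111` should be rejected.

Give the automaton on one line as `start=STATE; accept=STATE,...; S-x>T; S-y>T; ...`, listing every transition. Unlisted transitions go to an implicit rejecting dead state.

start=s0; accept=s4,s7,s8,s11; s0-0>s1; s0-1>s0; s1-0>s2; s1-1>s3; s2-0>s4; s2-1>s5; s3-0>s6; s3-1>s3; s4-0>s1; s4-1>s7; s5-0>s8; s5-1>s9; s6-0>s10; s6-1>s5; s7-0>s1; s7-1>s11; s8-0>s1; s8-1>s12; s9-0>s13; s9-1>s9; s10-0>s1; s10-1>s7; s11-0>s1; s11-1>s0; s12-0>s1; s12-1>s11; s13-0>s1; s13-1>s12

Handle the two conditions separately and then intersect. The first has 3 states tracking the count of `0`s modulo 3; the second has 15 states tracking the last 3 symbols read. A product state is a pair (one from each), accepting exactly when both do. After merging equivalent states the machine shrinks.
With 14 states:
          0    1  
>  s0     s1   s0 
   s1     s2   s3 
   s2     s4   s5 
   s3     s6   s3 
 * s4     s1   s7 
   s5     s8   s9 
   s6    s10   s5 
 * s7     s1  s11 
 * s8     s1  s12 
   s9    s13   s9 
   s10    s1   s7 
 * s11    s1   s0 
   s12    s1  s11 
   s13    s1  s12 
(> = start, * = accepting)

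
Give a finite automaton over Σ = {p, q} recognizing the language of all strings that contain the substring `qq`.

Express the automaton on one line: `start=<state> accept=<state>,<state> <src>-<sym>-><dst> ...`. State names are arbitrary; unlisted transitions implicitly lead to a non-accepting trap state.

start=s0 accept=s2 s0-p->s0 s0-q->s1 s1-p->s0 s1-q->s2 s2-p->s2 s2-q->s2

Track how much of `qq` has been matched so far: state s0 is no progress, s2 is the absorbing accept state reached once `qq` has occurred. Intermediate states record partial matches; on a mismatch, fall back to the longest reusable overlap.
A 3-state machine:
        p   q  
>  s0   s0  s1 
   s1   s0  s2 
 * s2   s2  s2 
(> = start, * = accepting)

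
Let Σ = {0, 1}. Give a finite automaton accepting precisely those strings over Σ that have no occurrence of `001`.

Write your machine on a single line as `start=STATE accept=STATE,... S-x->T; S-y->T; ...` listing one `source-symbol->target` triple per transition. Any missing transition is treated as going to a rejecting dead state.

start=q0; accept=q0,q1,q2; q0-0->q1; q0-1->q0; q1-0->q2; q1-1->q0; q2-0->q2; q2-1->q3; q3-0->q3; q3-1->q3

Track partial matches of the forbidden pattern `001`. State q3 is a dead state reached once `001` has occurred; every other state accepts. q0 means no part of `001` is currently matched.
4 states suffice.
        0   1  
>* q0   q1  q0 
 * q1   q2  q0 
 * q2   q2  q3 
   q3   q3  q3 
(> = start, * = accepting)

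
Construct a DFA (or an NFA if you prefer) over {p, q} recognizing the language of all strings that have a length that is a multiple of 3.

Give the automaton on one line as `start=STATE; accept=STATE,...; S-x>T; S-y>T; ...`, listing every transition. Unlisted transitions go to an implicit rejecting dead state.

start=S0; accept=S0; S0-p>S1; S0-q>S1; S1-p>S2; S1-q>S2; S2-p>S0; S2-q>S0

Only the length mod 3 matters, so use a 3-cycle: from any state, every input symbol moves to the next state, wrapping S2 back to S0. Mark S0 accepting.
3 states suffice.
        p   q  
>* S0   S1  S1 
   S1   S2  S2 
   S2   S0  S0 
(> = start, * = accepting)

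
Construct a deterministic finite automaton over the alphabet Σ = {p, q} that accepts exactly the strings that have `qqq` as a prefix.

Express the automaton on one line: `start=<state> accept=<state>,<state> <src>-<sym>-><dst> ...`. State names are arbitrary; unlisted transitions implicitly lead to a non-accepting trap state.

Check the first 3 symbols one by one: A through C record how many have matched `qqq` so far; any wrong symbol goes to the dead state E. After all 3 match we enter the accepting sink D.
A 5-state machine:
       p  q 
>  A   E  B 
   B   E  C 
   C   E  D 
 * D   D  D 
   E   E  E 
(> = start, * = accepting)

start=A accept=D A-p->E A-q->B B-p->E B-q->C C-p->E C-q->D D-p->D D-q->D E-p->E E-q->E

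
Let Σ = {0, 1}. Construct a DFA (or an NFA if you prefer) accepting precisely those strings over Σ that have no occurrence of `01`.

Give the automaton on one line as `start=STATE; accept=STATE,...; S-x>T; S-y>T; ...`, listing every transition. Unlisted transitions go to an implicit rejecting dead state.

start=q0; accept=q0,q1; q0-0>q1; q0-1>q0; q1-0>q1; q1-1>q2; q2-0>q2; q2-1>q2

This is the complement of 'contains `01`'. Use the same substring-matching states — q0 through q2 holding how much of `01` has just been matched — but flip the accepting set: everything except the trap q2 accepts.
With 3 states:
        0   1  
>* q0   q1  q0 
 * q1   q1  q2 
   q2   q2  q2 
(> = start, * = accepting)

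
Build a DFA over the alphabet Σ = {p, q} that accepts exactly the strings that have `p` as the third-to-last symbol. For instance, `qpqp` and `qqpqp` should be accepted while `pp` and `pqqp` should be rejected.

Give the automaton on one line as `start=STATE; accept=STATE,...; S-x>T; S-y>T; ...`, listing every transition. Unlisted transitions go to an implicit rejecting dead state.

start=S0; accept=S7,S8,S9,S10; S0-p>S1; S0-q>S2; S1-p>S3; S1-q>S4; S2-p>S5; S2-q>S6; S3-p>S7; S3-q>S8; S4-p>S9; S4-q>S10; S5-p>S11; S5-q>S12; S6-p>S13; S6-q>S14; S7-p>S7; S7-q>S8; S8-p>S9; S8-q>S10; S9-p>S11; S9-q>S12; S10-p>S13; S10-q>S14; S11-p>S7; S11-q>S8; S12-p>S9; S12-q>S10; S13-p>S11; S13-q>S12; S14-p>S13; S14-q>S14

Because acceptance depends on a position counted from the end, the machine has to buffer the most recent 3 symbols. Make each state the string of the last up-to-3 symbols read; on input `x` shift the window left and append `x`. Accept when the buffered window has length 3 and begins with `p`.
15 states suffice.
          p    q  
>  S0     S1   S2 
   S1     S3   S4 
   S2     S5   S6 
   S3     S7   S8 
   S4     S9  S10 
   S5    S11  S12 
   S6    S13  S14 
 * S7     S7   S8 
 * S8     S9  S10 
 * S9    S11  S12 
 * S10   S13  S14 
   S11    S7   S8 
   S12    S9  S10 
   S13   S11  S12 
   S14   S13  S14 
(> = start, * = accepting)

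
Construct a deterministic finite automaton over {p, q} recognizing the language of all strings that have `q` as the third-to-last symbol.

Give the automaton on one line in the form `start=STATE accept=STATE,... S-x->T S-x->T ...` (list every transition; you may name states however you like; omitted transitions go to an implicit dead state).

A DFA must remember the last 3 symbols (since which symbol is third-to-last isn't known until the input ends). Use one state per possible window of the last ≤3 symbols; accept from those whose window starts with `q`.
With 15 states:
       p  q 
>  A   B  C 
   B   D  E 
   C   F  G 
   D   H  I 
   E   J  K 
   F   L  M 
   G   N  O 
   H   H  I 
   I   J  K 
   J   L  M 
   K   N  O 
 * L   H  I 
 * M   J  K 
 * N   L  M 
 * O   N  O 
(> = start, * = accepting)

start=A accept=L,M,N,O A-p->B A-q->C B-p->D B-q->E C-p->F C-q->G D-p->H D-q->I E-p->J E-q->K F-p->L F-q->M G-p->N G-q->O H-p->H H-q->I I-p->J I-q->K J-p->L J-q->M K-p->N K-q->O L-p->H L-q->I M-p->J M-q->K N-p->L N-q->M O-p->N O-q->O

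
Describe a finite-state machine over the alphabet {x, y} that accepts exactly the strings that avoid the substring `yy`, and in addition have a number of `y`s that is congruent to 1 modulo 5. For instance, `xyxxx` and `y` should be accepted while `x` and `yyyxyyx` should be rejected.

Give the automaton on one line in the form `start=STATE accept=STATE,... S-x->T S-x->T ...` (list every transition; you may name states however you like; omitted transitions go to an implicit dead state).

Run two small machines in parallel and take their product. The first has 3 states tracking partial matches of the forbidden pattern `yy`; the second has 5 states tracking the count of `y`s modulo 5. A product state is a pair (one from each), accepting exactly when both do. Minimizing collapses redundant product states.
An 11-state machine:
          x    y  
>  S0     S0   S1 
 * S1     S2   S3 
 * S2     S2   S4 
   S3     S3   S3 
   S4     S5   S3 
   S5     S5   S6 
   S6     S7   S3 
   S7     S7   S8 
   S8     S9   S3 
   S9     S9  S10 
   S10    S0   S3 
(> = start, * = accepting)

start=S0 accept=S1,S2 S0-x->S0 S0-y->S1 S1-x->S2 S1-y->S3 S2-x->S2 S2-y->S4 S3-x->S3 S3-y->S3 S4-x->S5 S4-y->S3 S5-x->S5 S5-y->S6 S6-x->S7 S6-y->S3 S7-x->S7 S7-y->S8 S8-x->S9 S8-y->S3 S9-x->S9 S9-y->S10 S10-x->S0 S10-y->S3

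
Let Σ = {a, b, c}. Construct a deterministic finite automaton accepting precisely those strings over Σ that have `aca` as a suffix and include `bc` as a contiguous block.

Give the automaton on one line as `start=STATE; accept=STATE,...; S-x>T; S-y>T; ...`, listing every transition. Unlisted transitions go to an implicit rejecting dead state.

start=q0; accept=q5; q0-a>q0; q0-b>q1; q0-c>q0; q1-a>q0; q1-b>q1; q1-c>q2; q2-a>q3; q2-b>q2; q2-c>q2; q3-a>q3; q3-b>q2; q3-c>q4; q4-a>q5; q4-b>q2; q4-c>q2; q5-a>q3; q5-b>q2; q5-c>q4

Handle the two conditions separately and then intersect. One (4 states) tracks how much of the suffix `aca` has currently been matched; the other (3 states) tracks whether and how much of `bc` has been seen. Each combined state is a pair, one component from each; accept when both components accept. Equivalent product states are then merged.
A 6-state machine:
        a   b   c  
>  q0   q0  q1  q0 
   q1   q0  q1  q2 
   q2   q3  q2  q2 
   q3   q3  q2  q4 
   q4   q5  q2  q2 
 * q5   q3  q2  q4 
(> = start, * = accepting)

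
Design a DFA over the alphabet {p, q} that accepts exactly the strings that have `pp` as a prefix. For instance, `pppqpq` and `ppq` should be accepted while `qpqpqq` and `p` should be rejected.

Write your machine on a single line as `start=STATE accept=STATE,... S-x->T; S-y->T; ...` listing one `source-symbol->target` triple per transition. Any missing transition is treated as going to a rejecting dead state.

start=s0; accept=s2; s0-p->s1; s0-q->s3; s1-p->s2; s1-q->s3; s2-p->s2; s2-q->s2; s3-p->s3; s3-q->s3

Check the first 2 symbols one by one: s0 through s1 record how many have matched `pp` so far; any wrong symbol goes to the dead state s3. After all 2 match we enter the accepting sink s2.
A 4-state machine:
        p   q  
>  s0   s1  s3 
   s1   s2  s3 
 * s2   s2  s2 
   s3   s3  s3 
(> = start, * = accepting)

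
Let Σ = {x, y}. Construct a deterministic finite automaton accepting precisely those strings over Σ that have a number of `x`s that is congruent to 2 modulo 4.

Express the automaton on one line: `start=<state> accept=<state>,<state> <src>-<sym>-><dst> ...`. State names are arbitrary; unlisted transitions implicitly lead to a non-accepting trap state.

start=q0 accept=q2 q0-x->q1 q0-y->q0 q1-x->q2 q1-y->q1 q2-x->q3 q2-y->q2 q3-x->q0 q3-y->q3

Keep the running count of `x`s modulo 4: each `x` advances along the cycle q0 → q1 → q2 → q3 → q0 while other symbols loop. Accept at q2.
A 4-state machine:
        x   y  
>  q0   q1  q0 
   q1   q2  q1 
 * q2   q3  q2 
   q3   q0  q3 
(> = start, * = accepting)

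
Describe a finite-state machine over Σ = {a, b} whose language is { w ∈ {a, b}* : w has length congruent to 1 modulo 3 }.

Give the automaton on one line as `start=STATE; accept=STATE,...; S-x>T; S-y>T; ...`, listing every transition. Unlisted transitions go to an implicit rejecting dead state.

Only the length mod 3 matters, so use a 3-cycle: from any state, every input symbol moves to the next state, wrapping S2 back to S0. Mark S1 accepting.
A 3-state machine:
        a   b  
>  S0   S1  S1 
 * S1   S2  S2 
   S2   S0  S0 
(> = start, * = accepting)

start=S0; accept=S1; S0-a>S1; S0-b>S1; S1-a>S2; S1-b>S2; S2-a>S0; S2-b>S0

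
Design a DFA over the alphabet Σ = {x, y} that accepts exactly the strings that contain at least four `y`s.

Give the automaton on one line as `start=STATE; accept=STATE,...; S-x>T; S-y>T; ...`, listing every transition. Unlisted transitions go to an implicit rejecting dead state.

start=q0; accept=q4,q5; q0-x>q0; q0-y>q1; q1-x>q1; q1-y>q2; q2-x>q2; q2-y>q3; q3-x>q3; q3-y>q4; q4-x>q4; q4-y>q5; q5-x>q5; q5-y>q5

Only the number of `y`s matters, and only up to 5. Make a chain q0 → q1 → q2 → q3 → q4 → q5 advanced by each `y` (with q5 absorbing); every other symbol self-loops. The accepting set is {q4, q5}.
A 6-state machine:
        x   y  
>  q0   q0  q1 
   q1   q1  q2 
   q2   q2  q3 
   q3   q3  q4 
 * q4   q4  q5 
 * q5   q5  q5 
(> = start, * = accepting)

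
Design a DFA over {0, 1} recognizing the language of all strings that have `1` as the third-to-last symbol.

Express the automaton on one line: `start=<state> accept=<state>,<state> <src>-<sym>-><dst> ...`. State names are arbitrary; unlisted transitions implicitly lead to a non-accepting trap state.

A DFA must remember the last 3 symbols (since which symbol is third-to-last isn't known until the input ends). Use one state per possible window of the last ≤3 symbols; accept from those whose window starts with `1`.
A 15-state machine:
       0  1 
>  A   B  C 
   B   D  E 
   C   F  G 
   D   H  I 
   E   J  K 
   F   L  M 
   G   N  O 
   H   H  I 
   I   J  K 
   J   L  M 
   K   N  O 
 * L   H  I 
 * M   J  K 
 * N   L  M 
 * O   N  O 
(> = start, * = accepting)

start=A accept=L,M,N,O A-0->B A-1->C B-0->D B-1->E C-0->F C-1->G D-0->H D-1->I E-0->J E-1->K F-0->L F-1->M G-0->N G-1->O H-0->H H-1->I I-0->J I-1->K J-0->L J-1->M K-0->N K-1->O L-0->H L-1->I M-0->J M-1->K N-0->L N-1->M O-0->N O-1->O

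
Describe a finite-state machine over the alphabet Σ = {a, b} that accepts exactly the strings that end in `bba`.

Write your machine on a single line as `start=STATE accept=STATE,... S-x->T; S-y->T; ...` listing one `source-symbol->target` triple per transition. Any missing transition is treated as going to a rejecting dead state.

Let each state record the length of the longest suffix of the input read so far that is also a prefix of `bba`. q1 means the last symbol is `b`; q2 means the last 2 symbols are `bb`; q3 means the last 3 symbols are `bba`. Accept only at q3, where the string currently ends in `bba`.
        a   b  
>  q0   q0  q1 
   q1   q0  q2 
   q2   q3  q2 
 * q3   q0  q1 
(> = start, * = accepting)

start=q0; accept=q3; q0-a->q0; q0-b->q1; q1-a->q0; q1-b->q2; q2-a->q3; q2-b->q2; q3-a->q0; q3-b->q1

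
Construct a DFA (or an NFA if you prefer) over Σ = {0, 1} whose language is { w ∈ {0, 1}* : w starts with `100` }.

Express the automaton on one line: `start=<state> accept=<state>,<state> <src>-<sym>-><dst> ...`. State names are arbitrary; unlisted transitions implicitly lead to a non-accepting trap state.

start=A accept=D A-0->E A-1->B B-0->C B-1->E C-0->D C-1->E D-0->D D-1->D E-0->E E-1->E

Check the first 3 symbols one by one: A through C record how many have matched `100` so far; any wrong symbol goes to the dead state E. After all 3 match we enter the accepting sink D.
5 states suffice.
       0  1 
>  A   E  B 
   B   C  E 
   C   D  E 
 * D   D  D 
   E   E  E 
(> = start, * = accepting)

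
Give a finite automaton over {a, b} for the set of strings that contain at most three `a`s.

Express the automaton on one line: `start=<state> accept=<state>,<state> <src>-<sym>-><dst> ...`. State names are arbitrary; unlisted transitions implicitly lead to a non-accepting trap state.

start=q0 accept=q0,q1,q2,q3 q0-a->q1 q0-b->q0 q1-a->q2 q1-b->q1 q2-a->q3 q2-b->q2 q3-a->q4 q3-b->q3 q4-a->q4 q4-b->q4

Only the number of `a`s matters, and only up to 4. Make a chain q0 → q1 → q2 → q3 → q4 advanced by each `a` (with q4 absorbing); every other symbol self-loops. The accepting set is {q0, q1, q2, q3}.
With 5 states:
        a   b  
>* q0   q1  q0 
 * q1   q2  q1 
 * q2   q3  q2 
 * q3   q4  q3 
   q4   q4  q4 
(> = start, * = accepting)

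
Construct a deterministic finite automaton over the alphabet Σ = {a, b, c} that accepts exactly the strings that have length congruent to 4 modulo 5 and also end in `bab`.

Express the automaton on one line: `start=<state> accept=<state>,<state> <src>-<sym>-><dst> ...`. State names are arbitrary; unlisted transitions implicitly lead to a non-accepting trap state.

Handle the two conditions separately and then intersect. The first has 5 states tracking the input length modulo 5; the second has 4 states tracking how much of the suffix `bab` has currently been matched. A product state is a pair (one from each), accepting exactly when both do. After merging equivalent states the machine shrinks.
An 8-state machine:
        a   b   c  
>  S0   S1  S1  S1 
   S1   S2  S3  S2 
   S2   S4  S4  S4 
   S3   S5  S4  S4 
   S4   S6  S6  S6 
   S5   S6  S7  S6 
   S6   S0  S0  S0 
 * S7   S0  S0  S0 
(> = start, * = accepting)

start=S0 accept=S7 S0-a->S1 S0-b->S1 S0-c->S1 S1-a->S2 S1-b->S3 S1-c->S2 S2-a->S4 S2-b->S4 S2-c->S4 S3-a->S5 S3-b->S4 S3-c->S4 S4-a->S6 S4-b->S6 S4-c->S6 S5-a->S6 S5-b->S7 S5-c->S6 S6-a->S0 S6-b->S0 S6-c->S0 S7-a->S0 S7-b->S0 S7-c->S0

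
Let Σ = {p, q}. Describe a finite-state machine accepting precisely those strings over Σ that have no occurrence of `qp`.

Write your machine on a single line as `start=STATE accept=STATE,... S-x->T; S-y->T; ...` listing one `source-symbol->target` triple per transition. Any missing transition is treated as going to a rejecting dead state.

This is the complement of 'contains `qp`'. Use the same substring-matching states — S0 through S2 holding how much of `qp` has just been matched — but flip the accepting set: everything except the trap S2 accepts.
A 3-state machine:
        p   q  
>* S0   S0  S1 
 * S1   S2  S1 
   S2   S2  S2 
(> = start, * = accepting)

start=S0; accept=S0,S1; S0-p->S0; S0-q->S1; S1-p->S2; S1-q->S1; S2-p->S2; S2-q->S2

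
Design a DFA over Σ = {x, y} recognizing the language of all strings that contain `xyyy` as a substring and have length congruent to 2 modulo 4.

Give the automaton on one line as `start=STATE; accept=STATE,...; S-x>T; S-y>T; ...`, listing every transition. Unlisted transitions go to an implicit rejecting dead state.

Build one automaton per condition and run them in lockstep. The first has 5 states tracking whether and how much of `xyyy` has been seen; the second has 4 states tracking the input length modulo 4. A product state is a pair (one from each), accepting exactly when both do.
With 20 states:
          x    y  
>  q0     q1   q2 
   q1     q3   q4 
   q2     q3   q5 
   q3     q6   q7 
   q4     q6   q8 
   q5     q6   q9 
   q6    q10  q11 
   q7    q10  q12 
   q8    q10  q13 
   q9    q10   q0 
   q10    q1  q14 
   q11    q1  q15 
   q12    q1  q16 
   q13   q16  q16 
   q14    q3  q17 
   q15    q3  q18 
   q16   q18  q18 
   q17    q6  q19 
 * q18   q19  q19 
   q19   q13  q13 
(> = start, * = accepting)

start=q0; accept=q18; q0-x>q1; q0-y>q2; q1-x>q3; q1-y>q4; q2-x>q3; q2-y>q5; q3-x>q6; q3-y>q7; q4-x>q6; q4-y>q8; q5-x>q6; q5-y>q9; q6-x>q10; q6-y>q11; q7-x>q10; q7-y>q12; q8-x>q10; q8-y>q13; q9-x>q10; q9-y>q0; q10-x>q1; q10-y>q14; q11-x>q1; q11-y>q15; q12-x>q1; q12-y>q16; q13-x>q16; q13-y>q16; q14-x>q3; q14-y>q17; q15-x>q3; q15-y>q18; q16-x>q18; q16-y>q18; q17-x>q6; q17-y>q19; q18-x>q19; q18-y>q19; q19-x>q13; q19-y>q13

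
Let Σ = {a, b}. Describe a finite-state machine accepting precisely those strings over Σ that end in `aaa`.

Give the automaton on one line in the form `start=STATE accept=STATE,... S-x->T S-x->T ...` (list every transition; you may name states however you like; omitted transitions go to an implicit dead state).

start=q0 accept=q3 q0-a->q1 q0-b->q0 q1-a->q2 q1-b->q0 q2-a->q3 q2-b->q0 q3-a->q3 q3-b->q0

Let each state record the length of the longest suffix of the input read so far that is also a prefix of `aaa`. q1 means the last symbol is `a`; q2 means the last 2 symbols are `aa`; q3 means the last 3 symbols are `aaa`. Accept only at q3, where the string currently ends in `aaa`.
A 4-state machine:
        a   b  
>  q0   q1  q0 
   q1   q2  q0 
   q2   q3  q0 
 * q3   q3  q0 
(> = start, * = accepting)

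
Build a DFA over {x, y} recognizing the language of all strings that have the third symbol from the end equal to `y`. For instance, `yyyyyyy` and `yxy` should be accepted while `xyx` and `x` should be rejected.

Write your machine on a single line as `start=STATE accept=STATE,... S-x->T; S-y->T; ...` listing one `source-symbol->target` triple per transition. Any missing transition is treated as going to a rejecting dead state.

A DFA must remember the last 3 symbols (since which symbol is third-to-last isn't known until the input ends). Use one state per possible window of the last ≤3 symbols; accept from those whose window starts with `y`.
With 15 states:
          x    y  
>  q0     q1   q2 
   q1     q3   q4 
   q2     q5   q6 
   q3     q7   q8 
   q4     q9  q10 
   q5    q11  q12 
   q6    q13  q14 
   q7     q7   q8 
   q8     q9  q10 
   q9    q11  q12 
   q10   q13  q14 
 * q11    q7   q8 
 * q12    q9  q10 
 * q13   q11  q12 
 * q14   q13  q14 
(> = start, * = accepting)

start=q0; accept=q11,q12,q13,q14; q0-x->q1; q0-y->q2; q1-x->q3; q1-y->q4; q2-x->q5; q2-y->q6; q3-x->q7; q3-y->q8; q4-x->q9; q4-y->q10; q5-x->q11; q5-y->q12; q6-x->q13; q6-y->q14; q7-x->q7; q7-y->q8; q8-x->q9; q8-y->q10; q9-x->q11; q9-y->q12; q10-x->q13; q10-y->q14; q11-x->q7; q11-y->q8; q12-x->q9; q12-y->q10; q13-x->q11; q13-y->q12; q14-x->q13; q14-y->q14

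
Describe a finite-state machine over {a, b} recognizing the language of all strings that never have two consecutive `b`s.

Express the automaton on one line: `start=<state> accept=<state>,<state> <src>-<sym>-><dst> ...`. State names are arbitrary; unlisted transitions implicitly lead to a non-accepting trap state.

Track partial matches of the forbidden pattern `bb`. State q2 is a dead state reached once `bb` has occurred; every other state accepts. q0 means no part of `bb` is currently matched.
3 states suffice.
        a   b  
>* q0   q0  q1 
 * q1   q0  q2 
   q2   q2  q2 
(> = start, * = accepting)

start=q0 accept=q0,q1 q0-a->q0 q0-b->q1 q1-a->q0 q1-b->q2 q2-a->q2 q2-b->q2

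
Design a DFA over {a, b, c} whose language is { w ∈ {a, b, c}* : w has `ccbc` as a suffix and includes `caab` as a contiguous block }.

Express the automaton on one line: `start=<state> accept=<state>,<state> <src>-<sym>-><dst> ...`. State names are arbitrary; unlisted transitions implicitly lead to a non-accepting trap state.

start=q0 accept=q11 q0-a->q0 q0-b->q0 q0-c->q1 q1-a->q2 q1-b->q0 q1-c->q3 q2-a->q4 q2-b->q0 q2-c->q1 q3-a->q2 q3-b->q5 q3-c->q3 q4-a->q0 q4-b->q6 q4-c->q1 q5-a->q0 q5-b->q0 q5-c->q7 q6-a->q6 q6-b->q6 q6-c->q8 q7-a->q2 q7-b->q0 q7-c->q3 q8-a->q6 q8-b->q6 q8-c->q9 q9-a->q6 q9-b->q10 q9-c->q9 q10-a->q6 q10-b->q6 q10-c->q11 q11-a->q6 q11-b->q6 q11-c->q9

Build one automaton per condition and run them in lockstep. The first has 5 states tracking how much of the suffix `ccbc` has currently been matched; the second has 5 states tracking whether and how much of `caab` has been seen. A product state is a pair (one from each), accepting exactly when both do.
          a    b    c  
>  q0     q0   q0   q1 
   q1     q2   q0   q3 
   q2     q4   q0   q1 
   q3     q2   q5   q3 
   q4     q0   q6   q1 
   q5     q0   q0   q7 
   q6     q6   q6   q8 
   q7     q2   q0   q3 
   q8     q6   q6   q9 
   q9     q6  q10   q9 
   q10    q6   q6  q11 
 * q11    q6   q6   q9 
(> = start, * = accepting)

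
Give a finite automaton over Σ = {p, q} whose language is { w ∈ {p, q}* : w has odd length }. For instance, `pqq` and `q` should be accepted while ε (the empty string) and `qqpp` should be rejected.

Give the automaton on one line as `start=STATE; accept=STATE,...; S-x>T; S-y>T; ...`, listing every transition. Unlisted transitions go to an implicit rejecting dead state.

Count input length modulo 2: every symbol advances one step around the cycle S0 → S1 → S0. Accept at S1.
A 2-state machine:
        p   q  
>  S0   S1  S1 
 * S1   S0  S0 
(> = start, * = accepting)

start=S0; accept=S1; S0-p>S1; S0-q>S1; S1-p>S0; S1-q>S0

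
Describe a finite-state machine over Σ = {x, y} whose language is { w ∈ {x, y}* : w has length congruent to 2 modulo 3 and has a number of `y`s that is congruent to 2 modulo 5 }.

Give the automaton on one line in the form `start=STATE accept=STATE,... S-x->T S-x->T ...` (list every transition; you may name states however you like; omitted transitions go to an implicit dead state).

start=s0 accept=s5 s0-x->s1 s0-y->s2 s1-x->s3 s1-y->s4 s2-x->s4 s2-y->s5 s3-x->s0 s3-y->s6 s4-x->s6 s4-y->s7 s5-x->s7 s5-y->s8 s6-x->s2 s6-y->s9 s7-x->s9 s7-y->s10 s8-x->s10 s8-y->s11 s9-x->s5 s9-y->s12 s10-x->s12 s10-y->s13 s11-x->s13 s11-y->s3 s12-x->s8 s12-y->s14 s13-x->s14 s13-y->s0 s14-x->s11 s14-y->s1

Handle the two conditions separately and then intersect. The first has 3 states tracking the input length modulo 3; the second has 5 states tracking the count of `y`s modulo 5. A product state is a pair (one from each), accepting exactly when both do.
15 states suffice.
          x    y  
>  s0     s1   s2 
   s1     s3   s4 
   s2     s4   s5 
   s3     s0   s6 
   s4     s6   s7 
 * s5     s7   s8 
   s6     s2   s9 
   s7     s9  s10 
   s8    s10  s11 
   s9     s5  s12 
   s10   s12  s13 
   s11   s13   s3 
   s12    s8  s14 
   s13   s14   s0 
   s14   s11   s1 
(> = start, * = accepting)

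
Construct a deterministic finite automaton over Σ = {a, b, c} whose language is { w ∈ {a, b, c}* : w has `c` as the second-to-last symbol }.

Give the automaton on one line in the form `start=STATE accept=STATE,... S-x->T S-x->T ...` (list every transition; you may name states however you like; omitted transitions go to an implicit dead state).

A DFA must remember the last 2 symbols (since which symbol is second-to-last isn't known until the input ends). Use one state per possible window of the last ≤2 symbols; accept from those whose window starts with `c`.
With 13 states:
          a    b    c  
>  q0     q1   q2   q3 
   q1     q4   q5   q6 
   q2     q7   q8   q9 
   q3    q10  q11  q12 
   q4     q4   q5   q6 
   q5     q7   q8   q9 
   q6    q10  q11  q12 
   q7     q4   q5   q6 
   q8     q7   q8   q9 
   q9    q10  q11  q12 
 * q10    q4   q5   q6 
 * q11    q7   q8   q9 
 * q12   q10  q11  q12 
(> = start, * = accepting)

start=q0 accept=q10,q11,q12 q0-a->q1 q0-b->q2 q0-c->q3 q1-a->q4 q1-b->q5 q1-c->q6 q2-a->q7 q2-b->q8 q2-c->q9 q3-a->q10 q3-b->q11 q3-c->q12 q4-a->q4 q4-b->q5 q4-c->q6 q5-a->q7 q5-b->q8 q5-c->q9 q6-a->q10 q6-b->q11 q6-c->q12 q7-a->q4 q7-b->q5 q7-c->q6 q8-a->q7 q8-b->q8 q8-c->q9 q9-a->q10 q9-b->q11 q9-c->q12 q10-a->q4 q10-b->q5 q10-c->q6 q11-a->q7 q11-b->q8 q11-c->q9 q12-a->q10 q12-b->q11 q12-c->q12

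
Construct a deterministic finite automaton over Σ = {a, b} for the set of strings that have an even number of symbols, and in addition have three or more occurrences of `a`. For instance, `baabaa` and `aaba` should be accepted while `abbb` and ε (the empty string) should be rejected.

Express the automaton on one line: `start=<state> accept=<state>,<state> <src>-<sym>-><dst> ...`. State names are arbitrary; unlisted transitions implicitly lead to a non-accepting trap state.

start=q0 accept=q7 q0-a->q1 q0-b->q2 q1-a->q3 q1-b->q4 q2-a->q4 q2-b->q0 q3-a->q5 q3-b->q6 q4-a->q6 q4-b->q1 q5-a->q7 q5-b->q7 q6-a->q7 q6-b->q3 q7-a->q5 q7-b->q5

Run two small machines in parallel and take their product. One (2 states) tracks the input length modulo 2; the other (5 states) tracks the count of `a`s, saturating at 4. Each combined state is a pair, one component from each; accept when both components accept. After merging equivalent states the machine shrinks.
8 states suffice.
        a   b  
>  q0   q1  q2 
   q1   q3  q4 
   q2   q4  q0 
   q3   q5  q6 
   q4   q6  q1 
   q5   q7  q7 
   q6   q7  q3 
 * q7   q5  q5 
(> = start, * = accepting)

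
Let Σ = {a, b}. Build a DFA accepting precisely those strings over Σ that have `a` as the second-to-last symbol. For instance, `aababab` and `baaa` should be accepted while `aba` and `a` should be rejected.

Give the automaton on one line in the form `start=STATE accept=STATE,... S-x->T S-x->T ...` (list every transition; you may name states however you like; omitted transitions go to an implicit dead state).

A DFA must remember the last 2 symbols (since which symbol is second-to-last isn't known until the input ends). Use one state per possible window of the last ≤2 symbols; accept from those whose window starts with `a`.
        a   b  
>  q0   q1  q2 
   q1   q3  q4 
   q2   q5  q6 
 * q3   q3  q4 
 * q4   q5  q6 
   q5   q3  q4 
   q6   q5  q6 
(> = start, * = accepting)

start=q0 accept=q3,q4 q0-a->q1 q0-b->q2 q1-a->q3 q1-b->q4 q2-a->q5 q2-b->q6 q3-a->q3 q3-b->q4 q4-a->q5 q4-b->q6 q5-a->q3 q5-b->q4 q6-a->q5 q6-b->q6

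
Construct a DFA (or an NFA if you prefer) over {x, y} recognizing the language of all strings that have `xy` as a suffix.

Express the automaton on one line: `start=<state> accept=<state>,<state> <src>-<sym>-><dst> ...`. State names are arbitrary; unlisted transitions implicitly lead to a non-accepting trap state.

Remember how much of `xy` the current input suffix matches. State A means no match yet; B means the last symbol is `x`; C means the last 2 symbols are `xy`. Only C accepts. On a mismatch, fall back to the longest proper suffix that is still a prefix of `xy`.
With 3 states:
       x  y 
>  A   B  A 
   B   B  C 
 * C   B  A 
(> = start, * = accepting)

start=A accept=C A-x->B A-y->A B-x->B B-y->C C-x->B C-y->A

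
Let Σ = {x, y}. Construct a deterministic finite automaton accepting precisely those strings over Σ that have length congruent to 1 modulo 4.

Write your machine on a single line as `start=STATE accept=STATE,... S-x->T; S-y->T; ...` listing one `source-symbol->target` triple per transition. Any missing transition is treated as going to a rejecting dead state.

Count input length modulo 4: every symbol advances one step around the cycle S0 → S1 → S2 → S3 → S0. Accept at S1.
With 4 states:
        x   y  
>  S0   S1  S1 
 * S1   S2  S2 
   S2   S3  S3 
   S3   S0  S0 
(> = start, * = accepting)

start=S0; accept=S1; S0-x->S1; S0-y->S1; S1-x->S2; S1-y->S2; S2-x->S3; S2-y->S3; S3-x->S0; S3-y->S0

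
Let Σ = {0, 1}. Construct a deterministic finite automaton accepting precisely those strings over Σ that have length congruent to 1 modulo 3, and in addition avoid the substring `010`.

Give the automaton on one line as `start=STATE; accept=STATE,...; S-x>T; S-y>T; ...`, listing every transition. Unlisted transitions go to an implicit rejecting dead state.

start=q0; accept=q1,q2,q9; q0-0>q1; q0-1>q2; q1-0>q3; q1-1>q4; q2-0>q3; q2-1>q5; q3-0>q6; q3-1>q7; q4-0>q8; q4-1>q0; q5-0>q6; q5-1>q0; q6-0>q1; q6-1>q9; q7-0>q10; q7-1>q2; q8-0>q10; q8-1>q10; q9-0>q11; q9-1>q5; q10-0>q11; q10-1>q11; q11-0>q8; q11-1>q8

Run two small machines in parallel and take their product. One (3 states) tracks the input length modulo 3; the other (4 states) tracks partial matches of the forbidden pattern `010`. Each combined state is a pair, one component from each; accept when both components accept.
With 12 states:
          0    1  
>  q0     q1   q2 
 * q1     q3   q4 
 * q2     q3   q5 
   q3     q6   q7 
   q4     q8   q0 
   q5     q6   q0 
   q6     q1   q9 
   q7    q10   q2 
   q8    q10  q10 
 * q9    q11   q5 
   q10   q11  q11 
   q11    q8   q8 
(> = start, * = accepting)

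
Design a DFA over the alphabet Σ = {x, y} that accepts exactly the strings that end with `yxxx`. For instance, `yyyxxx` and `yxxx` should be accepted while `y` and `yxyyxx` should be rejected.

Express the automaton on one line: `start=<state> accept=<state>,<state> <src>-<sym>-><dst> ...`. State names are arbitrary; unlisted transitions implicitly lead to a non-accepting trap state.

start=A accept=E A-x->A A-y->B B-x->C B-y->B C-x->D C-y->B D-x->E D-y->B E-x->A E-y->B

Remember how much of `yxxx` the current input suffix matches. State A means no match yet; B means the last symbol is `y`; C means the last 2 symbols are `yx`; D means the last 3 symbols are `yxx`; E means the last 4 symbols are `yxxx`. Only E accepts. On a mismatch, fall back to the longest proper suffix that is still a prefix of `yxxx`.
With 5 states:
       x  y 
>  A   A  B 
   B   C  B 
   C   D  B 
   D   E  B 
 * E   A  B 
(> = start, * = accepting)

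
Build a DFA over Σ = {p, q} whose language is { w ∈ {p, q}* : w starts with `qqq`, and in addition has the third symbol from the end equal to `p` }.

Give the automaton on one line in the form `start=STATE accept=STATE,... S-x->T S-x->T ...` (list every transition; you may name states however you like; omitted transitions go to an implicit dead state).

Run two small machines in parallel and take their product. One (5 states) tracks whether the input so far still matches the prefix `qqq`; the other (15 states) tracks the last 3 symbols read. Each combined state is a pair, one component from each; accept when both components accept.
23 states suffice.
          p    q  
>  s0     s1   s2 
   s1     s3   s4 
   s2     s5   s6 
   s3     s7   s8 
   s4     s9  s10 
   s5    s11  s12 
   s6    s13  s14 
   s7     s7   s8 
   s8     s9  s10 
   s9    s11  s12 
   s10   s13  s15 
   s11    s7   s8 
   s12    s9  s10 
   s13   s11  s12 
   s14   s16  s14 
   s15   s13  s15 
   s16   s17  s18 
   s17   s19  s20 
   s18   s21  s22 
 * s19   s19  s20 
 * s20   s21  s22 
 * s21   s17  s18 
 * s22   s16  s14 
(> = start, * = accepting)

start=s0 accept=s19,s20,s21,s22 s0-p->s1 s0-q->s2 s1-p->s3 s1-q->s4 s2-p->s5 s2-q->s6 s3-p->s7 s3-q->s8 s4-p->s9 s4-q->s10 s5-p->s11 s5-q->s12 s6-p->s13 s6-q->s14 s7-p->s7 s7-q->s8 s8-p->s9 s8-q->s10 s9-p->s11 s9-q->s12 s10-p->s13 s10-q->s15 s11-p->s7 s11-q->s8 s12-p->s9 s12-q->s10 s13-p->s11 s13-q->s12 s14-p->s16 s14-q->s14 s15-p->s13 s15-q->s15 s16-p->s17 s16-q->s18 s17-p->s19 s17-q->s20 s18-p->s21 s18-q->s22 s19-p->s19 s19-q->s20 s20-p->s21 s20-q->s22 s21-p->s17 s21-q->s18 s22-p->s16 s22-q->s14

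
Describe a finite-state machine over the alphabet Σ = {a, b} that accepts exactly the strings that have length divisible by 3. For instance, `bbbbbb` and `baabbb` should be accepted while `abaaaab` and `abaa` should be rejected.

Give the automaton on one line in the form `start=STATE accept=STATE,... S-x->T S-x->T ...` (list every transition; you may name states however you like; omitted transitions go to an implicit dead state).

Only the length mod 3 matters, so use a 3-cycle: from any state, every input symbol moves to the next state, wrapping q2 back to q0. Mark q0 accepting.
With 3 states:
        a   b  
>* q0   q1  q1 
   q1   q2  q2 
   q2   q0  q0 
(> = start, * = accepting)

start=q0 accept=q0 q0-a->q1 q0-b->q1 q1-a->q2 q1-b->q2 q2-a->q0 q2-b->q0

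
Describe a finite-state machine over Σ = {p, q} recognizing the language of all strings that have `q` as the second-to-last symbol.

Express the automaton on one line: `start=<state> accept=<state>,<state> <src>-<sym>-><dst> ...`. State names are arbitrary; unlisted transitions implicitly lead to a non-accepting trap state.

start=s0 accept=s5,s6 s0-p->s1 s0-q->s2 s1-p->s3 s1-q->s4 s2-p->s5 s2-q->s6 s3-p->s3 s3-q->s4 s4-p->s5 s4-q->s6 s5-p->s3 s5-q->s4 s6-p->s5 s6-q->s6

Because acceptance depends on a position counted from the end, the machine has to buffer the most recent 2 symbols. Make each state the string of the last up-to-2 symbols read; on input `x` shift the window left and append `x`. Accept when the buffered window has length 2 and begins with `q`.
A 7-state machine:
        p   q  
>  s0   s1  s2 
   s1   s3  s4 
   s2   s5  s6 
   s3   s3  s4 
   s4   s5  s6 
 * s5   s3  s4 
 * s6   s5  s6 
(> = start, * = accepting)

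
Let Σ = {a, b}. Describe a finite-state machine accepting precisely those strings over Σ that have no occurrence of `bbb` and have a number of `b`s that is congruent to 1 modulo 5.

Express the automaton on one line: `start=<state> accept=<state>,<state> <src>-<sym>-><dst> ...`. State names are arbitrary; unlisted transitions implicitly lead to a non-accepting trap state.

start=q0 accept=q1,q2,q15 q0-a->q0 q0-b->q1 q1-a->q2 q1-b->q3 q2-a->q2 q2-b->q4 q3-a->q5 q3-b->q6 q4-a->q5 q4-b->q7 q5-a->q5 q5-b->q8 q6-a->q6 q6-b->q6 q7-a->q9 q7-b->q6 q8-a->q9 q8-b->q10 q9-a->q9 q9-b->q11 q10-a->q12 q10-b->q6 q11-a->q12 q11-b->q13 q12-a->q12 q12-b->q14 q13-a->q0 q13-b->q6 q14-a->q0 q14-b->q15 q15-a->q2 q15-b->q6

Build one automaton per condition and run them in lockstep. The first has 4 states tracking partial matches of the forbidden pattern `bbb`; the second has 5 states tracking the count of `b`s modulo 5. A product state is a pair (one from each), accepting exactly when both do. After merging equivalent states the machine shrinks.
A 16-state machine:
          a    b  
>  q0     q0   q1 
 * q1     q2   q3 
 * q2     q2   q4 
   q3     q5   q6 
   q4     q5   q7 
   q5     q5   q8 
   q6     q6   q6 
   q7     q9   q6 
   q8     q9  q10 
   q9     q9  q11 
   q10   q12   q6 
   q11   q12  q13 
   q12   q12  q14 
   q13    q0   q6 
   q14    q0  q15 
 * q15    q2   q6 
(> = start, * = accepting)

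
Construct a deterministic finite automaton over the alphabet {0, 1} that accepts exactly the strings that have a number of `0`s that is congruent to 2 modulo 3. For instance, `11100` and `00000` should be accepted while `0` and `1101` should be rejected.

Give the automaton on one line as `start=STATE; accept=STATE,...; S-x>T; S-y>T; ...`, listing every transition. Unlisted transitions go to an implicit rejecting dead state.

start=s0; accept=s2; s0-0>s1; s0-1>s0; s1-0>s2; s1-1>s1; s2-0>s0; s2-1>s2

The only thing that matters is how many `0`s have appeared, reduced mod 3. Use one state per residue: s0 for 0, …, s2 for 2. Reading `0` moves to the next residue; anything else stays put. s2 is accepting.
        0   1  
>  s0   s1  s0 
   s1   s2  s1 
 * s2   s0  s2 
(> = start, * = accepting)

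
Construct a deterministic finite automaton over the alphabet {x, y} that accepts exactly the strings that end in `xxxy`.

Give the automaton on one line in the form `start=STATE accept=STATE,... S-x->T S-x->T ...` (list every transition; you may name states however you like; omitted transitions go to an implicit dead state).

Let each state record the length of the longest suffix of the input read so far that is also a prefix of `xxxy`. B means the last symbol is `x`; C means the last 2 symbols are `xx`; D means the last 3 symbols are `xxx`; E means the last 4 symbols are `xxxy`. Accept only at E, where the string currently ends in `xxxy`.
With 5 states:
       x  y 
>  A   B  A 
   B   C  A 
   C   D  A 
   D   D  E 
 * E   B  A 
(> = start, * = accepting)

start=A accept=E A-x->B A-y->A B-x->C B-y->A C-x->D C-y->A D-x->D D-y->E E-x->B E-y->A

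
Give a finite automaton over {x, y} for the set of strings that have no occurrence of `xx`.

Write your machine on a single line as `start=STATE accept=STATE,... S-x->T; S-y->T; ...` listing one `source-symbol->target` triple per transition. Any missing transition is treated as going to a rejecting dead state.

start=s0; accept=s0,s1; s0-x->s1; s0-y->s0; s1-x->s2; s1-y->s0; s2-x->s2; s2-y->s2

This is the complement of 'contains `xx`'. Use the same substring-matching states — s0 through s2 holding how much of `xx` has just been matched — but flip the accepting set: everything except the trap s2 accepts.
A 3-state machine:
        x   y  
>* s0   s1  s0 
 * s1   s2  s0 
   s2   s2  s2 
(> = start, * = accepting)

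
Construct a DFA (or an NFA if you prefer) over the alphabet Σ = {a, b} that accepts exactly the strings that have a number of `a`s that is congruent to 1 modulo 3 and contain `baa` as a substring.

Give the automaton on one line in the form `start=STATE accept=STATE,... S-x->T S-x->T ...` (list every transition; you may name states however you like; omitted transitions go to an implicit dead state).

start=s0 accept=s11 s0-a->s1 s0-b->s2 s1-a->s3 s1-b->s4 s2-a->s5 s2-b->s2 s3-a->s0 s3-b->s6 s4-a->s7 s4-b->s4 s5-a->s8 s5-b->s4 s6-a->s9 s6-b->s6 s7-a->s10 s7-b->s6 s8-a->s10 s8-b->s8 s9-a->s11 s9-b->s2 s10-a->s11 s10-b->s10 s11-a->s8 s11-b->s11

Run two small machines in parallel and take their product. One (3 states) tracks the count of `a`s modulo 3; the other (4 states) tracks whether and how much of `baa` has been seen. Each combined state is a pair, one component from each; accept when both components accept.
12 states suffice.
          a    b  
>  s0     s1   s2 
   s1     s3   s4 
   s2     s5   s2 
   s3     s0   s6 
   s4     s7   s4 
   s5     s8   s4 
   s6     s9   s6 
   s7    s10   s6 
   s8    s10   s8 
   s9    s11   s2 
   s10   s11  s10 
 * s11    s8  s11 
(> = start, * = accepting)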